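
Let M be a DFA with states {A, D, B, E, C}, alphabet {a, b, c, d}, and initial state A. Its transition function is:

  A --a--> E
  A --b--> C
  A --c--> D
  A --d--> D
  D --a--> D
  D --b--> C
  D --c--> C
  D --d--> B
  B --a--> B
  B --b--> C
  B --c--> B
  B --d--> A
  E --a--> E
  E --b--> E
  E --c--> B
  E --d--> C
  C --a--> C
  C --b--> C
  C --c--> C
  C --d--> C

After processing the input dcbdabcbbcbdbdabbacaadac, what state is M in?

C

start at A
read 'd': A → D
read 'c': D → C
read 'b': C → C
read 'd': C → C
read 'a': C → C
read 'b': C → C
read 'c': C → C
read 'b': C → C
read 'b': C → C
read 'c': C → C
read 'b': C → C
read 'd': C → C
read 'b': C → C
read 'd': C → C
read 'a': C → C
read 'b': C → C
read 'b': C → C
read 'a': C → C
read 'c': C → C
read 'a': C → C
read 'a': C → C
read 'd': C → C
read 'a': C → C
read 'c': C → C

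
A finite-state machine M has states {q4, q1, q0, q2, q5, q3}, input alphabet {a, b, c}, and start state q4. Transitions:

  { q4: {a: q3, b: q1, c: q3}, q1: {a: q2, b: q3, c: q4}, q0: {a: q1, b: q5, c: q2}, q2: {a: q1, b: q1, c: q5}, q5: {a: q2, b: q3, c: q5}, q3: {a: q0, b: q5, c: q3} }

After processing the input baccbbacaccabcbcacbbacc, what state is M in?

q5

Trace: q4 -b-> q1 -a-> q2 -c-> q5 -c-> q5 -b-> q3 -b-> q5 -a-> q2 -c-> q5 -a-> q2 -c-> q5 -c-> q5 -a-> q2 -b-> q1 -c-> q4 -b-> q1 -c-> q4 -a-> q3 -c-> q3 -b-> q5 -b-> q3 -a-> q0 -c-> q2 -c-> q5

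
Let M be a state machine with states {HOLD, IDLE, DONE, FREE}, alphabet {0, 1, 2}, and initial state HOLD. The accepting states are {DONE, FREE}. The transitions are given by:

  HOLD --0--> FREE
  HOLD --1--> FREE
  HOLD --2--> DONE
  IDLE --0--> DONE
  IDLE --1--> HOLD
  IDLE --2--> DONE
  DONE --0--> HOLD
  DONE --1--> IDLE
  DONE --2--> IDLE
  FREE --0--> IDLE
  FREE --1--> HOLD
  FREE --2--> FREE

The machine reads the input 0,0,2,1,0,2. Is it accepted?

start at HOLD
read '0': HOLD → FREE
read '0': FREE → IDLE
read '2': IDLE → DONE
read '1': DONE → IDLE
read '0': IDLE → DONE
read '2': DONE → IDLE
End state IDLE is not accepting.

No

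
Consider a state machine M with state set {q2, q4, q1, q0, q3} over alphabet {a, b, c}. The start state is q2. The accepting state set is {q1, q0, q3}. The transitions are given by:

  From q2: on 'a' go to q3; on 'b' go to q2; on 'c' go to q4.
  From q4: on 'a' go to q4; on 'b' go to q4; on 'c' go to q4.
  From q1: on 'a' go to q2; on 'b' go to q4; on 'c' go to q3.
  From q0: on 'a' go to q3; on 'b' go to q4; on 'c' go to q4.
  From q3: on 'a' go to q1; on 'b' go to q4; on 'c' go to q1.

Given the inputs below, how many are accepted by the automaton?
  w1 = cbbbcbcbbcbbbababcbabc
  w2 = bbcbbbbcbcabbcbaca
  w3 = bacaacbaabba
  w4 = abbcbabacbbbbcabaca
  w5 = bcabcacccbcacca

0

w1: Trace: q2 -c-> q4 -b-> q4 -b-> q4 -b-> q4 -c-> q4 -b-> q4 -c-> q4 -b-> q4 -b-> q4 -c-> q4 -b-> q4 -b-> q4 -b-> q4 -a-> q4 -b-> q4 -a-> q4 -b-> q4 -c-> q4 -b-> q4 -a-> q4 -b-> q4 -c-> q4  → end q4, rejected
w2: Trace: q2 -b-> q2 -b-> q2 -c-> q4 -b-> q4 -b-> q4 -b-> q4 -b-> q4 -c-> q4 -b-> q4 -c-> q4 -a-> q4 -b-> q4 -b-> q4 -c-> q4 -b-> q4 -a-> q4 -c-> q4 -a-> q4  → end q4, rejected
w3: Trace: q2 -b-> q2 -a-> q3 -c-> q1 -a-> q2 -a-> q3 -c-> q1 -b-> q4 -a-> q4 -a-> q4 -b-> q4 -b-> q4 -a-> q4  → end q4, rejected
w4: Trace: q2 -a-> q3 -b-> q4 -b-> q4 -c-> q4 -b-> q4 -a-> q4 -b-> q4 -a-> q4 -c-> q4 -b-> q4 -b-> q4 -b-> q4 -b-> q4 -c-> q4 -a-> q4 -b-> q4 -a-> q4 -c-> q4 -a-> q4  → end q4, rejected
w5: Trace: q2 -b-> q2 -c-> q4 -a-> q4 -b-> q4 -c-> q4 -a-> q4 -c-> q4 -c-> q4 -c-> q4 -b-> q4 -c-> q4 -a-> q4 -c-> q4 -c-> q4 -a-> q4  → end q4, rejected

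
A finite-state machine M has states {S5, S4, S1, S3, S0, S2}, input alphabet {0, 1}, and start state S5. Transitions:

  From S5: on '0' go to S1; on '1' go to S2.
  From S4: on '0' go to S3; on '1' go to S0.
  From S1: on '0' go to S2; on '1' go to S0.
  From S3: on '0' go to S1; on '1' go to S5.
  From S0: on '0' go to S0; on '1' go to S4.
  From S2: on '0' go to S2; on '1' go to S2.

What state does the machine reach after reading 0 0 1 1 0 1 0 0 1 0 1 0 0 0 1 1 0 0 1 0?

S2

start at S5
read '0': S5 → S1
read '0': S1 → S2
read '1': S2 → S2
read '1': S2 → S2
read '0': S2 → S2
read '1': S2 → S2
read '0': S2 → S2
read '0': S2 → S2
read '1': S2 → S2
read '0': S2 → S2
read '1': S2 → S2
read '0': S2 → S2
read '0': S2 → S2
read '0': S2 → S2
read '1': S2 → S2
read '1': S2 → S2
read '0': S2 → S2
read '0': S2 → S2
read '1': S2 → S2
read '0': S2 → S2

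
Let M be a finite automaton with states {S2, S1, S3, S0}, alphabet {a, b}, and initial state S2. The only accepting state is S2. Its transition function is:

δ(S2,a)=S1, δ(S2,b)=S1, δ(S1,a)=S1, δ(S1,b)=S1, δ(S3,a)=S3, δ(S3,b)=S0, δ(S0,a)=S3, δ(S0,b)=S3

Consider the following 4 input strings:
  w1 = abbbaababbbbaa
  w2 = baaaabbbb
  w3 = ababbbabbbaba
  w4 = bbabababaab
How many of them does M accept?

w1:
  start at S2
  read 'a': S2 → S1
  read 'b': S1 → S1
  read 'b': S1 → S1
  read 'b': S1 → S1
  read 'a': S1 → S1
  read 'a': S1 → S1
  read 'b': S1 → S1
  read 'a': S1 → S1
  read 'b': S1 → S1
  read 'b': S1 → S1
  read 'b': S1 → S1
  read 'b': S1 → S1
  read 'a': S1 → S1
  read 'a': S1 → S1
  end S1, rejected
w2:
  start at S2
  read 'b': S2 → S1
  read 'a': S1 → S1
  read 'a': S1 → S1
  read 'a': S1 → S1
  read 'a': S1 → S1
  read 'b': S1 → S1
  read 'b': S1 → S1
  read 'b': S1 → S1
  read 'b': S1 → S1
  end S1, rejected
w3:
  start at S2
  read 'a': S2 → S1
  read 'b': S1 → S1
  read 'a': S1 → S1
  read 'b': S1 → S1
  read 'b': S1 → S1
  read 'b': S1 → S1
  read 'a': S1 → S1
  read 'b': S1 → S1
  read 'b': S1 → S1
  read 'b': S1 → S1
  read 'a': S1 → S1
  read 'b': S1 → S1
  read 'a': S1 → S1
  end S1, rejected
w4:
  start at S2
  read 'b': S2 → S1
  read 'b': S1 → S1
  read 'a': S1 → S1
  read 'b': S1 → S1
  read 'a': S1 → S1
  read 'b': S1 → S1
  read 'a': S1 → S1
  read 'b': S1 → S1
  read 'a': S1 → S1
  read 'a': S1 → S1
  read 'b': S1 → S1
  end S1, rejected

0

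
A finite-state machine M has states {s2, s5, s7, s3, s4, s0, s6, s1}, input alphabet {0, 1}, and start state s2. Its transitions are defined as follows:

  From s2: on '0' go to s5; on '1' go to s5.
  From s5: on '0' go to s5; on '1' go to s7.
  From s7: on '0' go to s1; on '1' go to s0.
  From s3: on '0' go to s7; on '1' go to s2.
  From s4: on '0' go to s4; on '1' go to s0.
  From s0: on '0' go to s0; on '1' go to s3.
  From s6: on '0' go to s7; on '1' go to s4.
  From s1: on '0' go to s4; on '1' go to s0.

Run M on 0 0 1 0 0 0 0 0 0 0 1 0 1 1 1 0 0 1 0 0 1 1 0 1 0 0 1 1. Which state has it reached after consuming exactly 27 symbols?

start at s2
read '0': s2 → s5
read '0': s5 → s5
read '1': s5 → s7
read '0': s7 → s1
read '0': s1 → s4
read '0': s4 → s4
read '0': s4 → s4
read '0': s4 → s4
read '0': s4 → s4
read '0': s4 → s4
read '1': s4 → s0
read '0': s0 → s0
read '1': s0 → s3
read '1': s3 → s2
read '1': s2 → s5
read '0': s5 → s5
read '0': s5 → s5
read '1': s5 → s7
read '0': s7 → s1
read '0': s1 → s4
read '1': s4 → s0
read '1': s0 → s3
read '0': s3 → s7
read '1': s7 → s0
read '0': s0 → s0
read '0': s0 → s0
read '1': s0 → s3
After 27 symbols: s3.

s3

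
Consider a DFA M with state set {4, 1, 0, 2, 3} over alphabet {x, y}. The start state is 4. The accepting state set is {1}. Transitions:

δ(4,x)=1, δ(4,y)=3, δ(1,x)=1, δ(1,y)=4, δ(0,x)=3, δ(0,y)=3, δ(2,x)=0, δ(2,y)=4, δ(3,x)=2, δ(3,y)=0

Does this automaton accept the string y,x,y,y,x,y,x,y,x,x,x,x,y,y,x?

No

start at 4
read 'y': 4 → 3
read 'x': 3 → 2
read 'y': 2 → 4
read 'y': 4 → 3
read 'x': 3 → 2
read 'y': 2 → 4
read 'x': 4 → 1
read 'y': 1 → 4
read 'x': 4 → 1
read 'x': 1 → 1
read 'x': 1 → 1
read 'x': 1 → 1
read 'y': 1 → 4
read 'y': 4 → 3
read 'x': 3 → 2
End state 2 is not accepting.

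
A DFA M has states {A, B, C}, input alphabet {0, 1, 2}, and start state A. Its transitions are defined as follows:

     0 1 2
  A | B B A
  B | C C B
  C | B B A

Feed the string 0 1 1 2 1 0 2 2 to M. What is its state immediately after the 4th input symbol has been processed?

Trace: A -0-> B -1-> C -1-> B -2-> B
After 4 symbols: B.

B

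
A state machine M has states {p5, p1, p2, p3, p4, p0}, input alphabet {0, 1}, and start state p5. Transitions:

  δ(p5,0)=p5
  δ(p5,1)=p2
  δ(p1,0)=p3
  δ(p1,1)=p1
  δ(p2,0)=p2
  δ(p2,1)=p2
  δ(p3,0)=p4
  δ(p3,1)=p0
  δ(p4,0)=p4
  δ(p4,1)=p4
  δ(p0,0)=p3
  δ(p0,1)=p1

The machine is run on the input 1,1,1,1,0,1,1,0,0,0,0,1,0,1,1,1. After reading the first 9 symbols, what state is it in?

p5 → p2 → p2 → p2 → p2 → p2 → p2 → p2 → p2 → p2
After 9 symbols: p2.

p2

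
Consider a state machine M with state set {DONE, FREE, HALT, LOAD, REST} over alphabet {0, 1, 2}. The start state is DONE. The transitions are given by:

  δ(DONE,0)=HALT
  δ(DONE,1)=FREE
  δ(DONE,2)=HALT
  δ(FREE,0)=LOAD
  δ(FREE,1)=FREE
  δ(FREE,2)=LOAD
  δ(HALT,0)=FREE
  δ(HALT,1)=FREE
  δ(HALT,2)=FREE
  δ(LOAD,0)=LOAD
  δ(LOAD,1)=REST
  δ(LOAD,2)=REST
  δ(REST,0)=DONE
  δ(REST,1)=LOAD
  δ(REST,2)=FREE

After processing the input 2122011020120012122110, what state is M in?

start at DONE
read '2': DONE → HALT
read '1': HALT → FREE
read '2': FREE → LOAD
read '2': LOAD → REST
read '0': REST → DONE
read '1': DONE → FREE
read '1': FREE → FREE
read '0': FREE → LOAD
read '2': LOAD → REST
read '0': REST → DONE
read '1': DONE → FREE
read '2': FREE → LOAD
read '0': LOAD → LOAD
read '0': LOAD → LOAD
read '1': LOAD → REST
read '2': REST → FREE
read '1': FREE → FREE
read '2': FREE → LOAD
read '2': LOAD → REST
read '1': REST → LOAD
read '1': LOAD → REST
read '0': REST → DONE

DONE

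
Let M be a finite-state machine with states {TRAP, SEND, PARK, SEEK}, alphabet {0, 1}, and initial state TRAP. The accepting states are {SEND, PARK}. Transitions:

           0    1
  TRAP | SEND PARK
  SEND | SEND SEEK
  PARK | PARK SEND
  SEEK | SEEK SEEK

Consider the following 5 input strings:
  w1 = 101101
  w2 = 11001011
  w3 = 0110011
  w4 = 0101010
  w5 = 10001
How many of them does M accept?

1

w1: Trace: TRAP -1-> PARK -0-> PARK -1-> SEND -1-> SEEK -0-> SEEK -1-> SEEK  → end SEEK, rejected
w2: Trace: TRAP -1-> PARK -1-> SEND -0-> SEND -0-> SEND -1-> SEEK -0-> SEEK -1-> SEEK -1-> SEEK  → end SEEK, rejected
w3: Trace: TRAP -0-> SEND -1-> SEEK -1-> SEEK -0-> SEEK -0-> SEEK -1-> SEEK -1-> SEEK  → end SEEK, rejected
w4: Trace: TRAP -0-> SEND -1-> SEEK -0-> SEEK -1-> SEEK -0-> SEEK -1-> SEEK -0-> SEEK  → end SEEK, rejected
w5: Trace: TRAP -1-> PARK -0-> PARK -0-> PARK -0-> PARK -1-> SEND  → end SEND, accepted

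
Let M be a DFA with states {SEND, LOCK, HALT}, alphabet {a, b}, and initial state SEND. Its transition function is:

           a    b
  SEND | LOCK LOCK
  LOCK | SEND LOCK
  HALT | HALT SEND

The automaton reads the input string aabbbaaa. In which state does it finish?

start at SEND
read 'a': SEND → LOCK
read 'a': LOCK → SEND
read 'b': SEND → LOCK
read 'b': LOCK → LOCK
read 'b': LOCK → LOCK
read 'a': LOCK → SEND
read 'a': SEND → LOCK
read 'a': LOCK → SEND

SEND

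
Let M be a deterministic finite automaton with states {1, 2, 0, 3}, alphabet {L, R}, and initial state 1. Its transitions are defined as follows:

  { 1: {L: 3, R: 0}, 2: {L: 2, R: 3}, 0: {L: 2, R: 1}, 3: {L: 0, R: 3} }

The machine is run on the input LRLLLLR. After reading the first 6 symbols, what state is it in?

Trace: 1 -L-> 3 -R-> 3 -L-> 0 -L-> 2 -L-> 2 -L-> 2
After 6 symbols: 2.

2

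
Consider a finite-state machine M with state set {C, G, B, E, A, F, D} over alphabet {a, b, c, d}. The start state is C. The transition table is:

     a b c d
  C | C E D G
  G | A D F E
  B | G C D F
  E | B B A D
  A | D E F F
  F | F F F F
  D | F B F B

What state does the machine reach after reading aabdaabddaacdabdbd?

F

C → C → C → E → D → F → F → F → F → F → F → F → F → F → F → F → F → F → F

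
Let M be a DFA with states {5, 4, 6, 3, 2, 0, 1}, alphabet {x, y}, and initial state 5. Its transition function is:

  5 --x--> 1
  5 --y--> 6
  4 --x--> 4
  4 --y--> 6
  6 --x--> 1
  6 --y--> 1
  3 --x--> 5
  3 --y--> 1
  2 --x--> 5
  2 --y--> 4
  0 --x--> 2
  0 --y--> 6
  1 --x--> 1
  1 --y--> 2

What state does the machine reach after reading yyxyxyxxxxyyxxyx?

1

Trace: 5 -y-> 6 -y-> 1 -x-> 1 -y-> 2 -x-> 5 -y-> 6 -x-> 1 -x-> 1 -x-> 1 -x-> 1 -y-> 2 -y-> 4 -x-> 4 -x-> 4 -y-> 6 -x-> 1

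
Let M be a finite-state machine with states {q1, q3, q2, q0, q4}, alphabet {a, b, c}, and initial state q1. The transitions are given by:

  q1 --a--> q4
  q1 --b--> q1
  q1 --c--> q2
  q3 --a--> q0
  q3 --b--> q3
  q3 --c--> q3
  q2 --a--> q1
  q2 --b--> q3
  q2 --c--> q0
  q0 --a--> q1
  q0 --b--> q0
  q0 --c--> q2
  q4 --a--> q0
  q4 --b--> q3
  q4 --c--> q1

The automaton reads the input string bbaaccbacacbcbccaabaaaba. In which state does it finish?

q1 → q1 → q1 → q4 → q0 → q2 → q0 → q0 → q1 → q2 → q1 → q2 → q3 → q3 → q3 → q3 → q3 → q0 → q1 → q1 → q4 → q0 → q1 → q1 → q4

q4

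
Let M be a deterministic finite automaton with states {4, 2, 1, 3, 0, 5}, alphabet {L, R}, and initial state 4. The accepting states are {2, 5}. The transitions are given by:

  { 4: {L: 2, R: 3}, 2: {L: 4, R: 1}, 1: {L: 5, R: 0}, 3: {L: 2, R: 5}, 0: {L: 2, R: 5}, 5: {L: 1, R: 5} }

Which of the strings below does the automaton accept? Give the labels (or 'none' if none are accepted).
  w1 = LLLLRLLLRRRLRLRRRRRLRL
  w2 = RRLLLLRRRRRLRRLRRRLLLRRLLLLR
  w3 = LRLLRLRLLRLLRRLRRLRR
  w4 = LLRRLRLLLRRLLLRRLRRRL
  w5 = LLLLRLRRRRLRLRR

w1, w2, w3

w1:
  start at 4
  read 'L': 4 → 2
  read 'L': 2 → 4
  read 'L': 4 → 2
  read 'L': 2 → 4
  read 'R': 4 → 3
  read 'L': 3 → 2
  read 'L': 2 → 4
  read 'L': 4 → 2
  read 'R': 2 → 1
  read 'R': 1 → 0
  read 'R': 0 → 5
  read 'L': 5 → 1
  read 'R': 1 → 0
  read 'L': 0 → 2
  read 'R': 2 → 1
  read 'R': 1 → 0
  read 'R': 0 → 5
  read 'R': 5 → 5
  read 'R': 5 → 5
  read 'L': 5 → 1
  read 'R': 1 → 0
  read 'L': 0 → 2
  end 2, accepted
w2:
  start at 4
  read 'R': 4 → 3
  read 'R': 3 → 5
  read 'L': 5 → 1
  read 'L': 1 → 5
  read 'L': 5 → 1
  read 'L': 1 → 5
  read 'R': 5 → 5
  read 'R': 5 → 5
  read 'R': 5 → 5
  read 'R': 5 → 5
  read 'R': 5 → 5
  read 'L': 5 → 1
  read 'R': 1 → 0
  read 'R': 0 → 5
  read 'L': 5 → 1
  read 'R': 1 → 0
  read 'R': 0 → 5
  read 'R': 5 → 5
  read 'L': 5 → 1
  read 'L': 1 → 5
  read 'L': 5 → 1
  read 'R': 1 → 0
  read 'R': 0 → 5
  read 'L': 5 → 1
  read 'L': 1 → 5
  read 'L': 5 → 1
  read 'L': 1 → 5
  read 'R': 5 → 5
  end 5, accepted
w3:
  start at 4
  read 'L': 4 → 2
  read 'R': 2 → 1
  read 'L': 1 → 5
  read 'L': 5 → 1
  read 'R': 1 → 0
  read 'L': 0 → 2
  read 'R': 2 → 1
  read 'L': 1 → 5
  read 'L': 5 → 1
  read 'R': 1 → 0
  read 'L': 0 → 2
  read 'L': 2 → 4
  read 'R': 4 → 3
  read 'R': 3 → 5
  read 'L': 5 → 1
  read 'R': 1 → 0
  read 'R': 0 → 5
  read 'L': 5 → 1
  read 'R': 1 → 0
  read 'R': 0 → 5
  end 5, accepted
w4:
  start at 4
  read 'L': 4 → 2
  read 'L': 2 → 4
  read 'R': 4 → 3
  read 'R': 3 → 5
  read 'L': 5 → 1
  read 'R': 1 → 0
  read 'L': 0 → 2
  read 'L': 2 → 4
  read 'L': 4 → 2
  read 'R': 2 → 1
  read 'R': 1 → 0
  read 'L': 0 → 2
  read 'L': 2 → 4
  read 'L': 4 → 2
  read 'R': 2 → 1
  read 'R': 1 → 0
  read 'L': 0 → 2
  read 'R': 2 → 1
  read 'R': 1 → 0
  read 'R': 0 → 5
  read 'L': 5 → 1
  end 1, rejected
w5:
  start at 4
  read 'L': 4 → 2
  read 'L': 2 → 4
  read 'L': 4 → 2
  read 'L': 2 → 4
  read 'R': 4 → 3
  read 'L': 3 → 2
  read 'R': 2 → 1
  read 'R': 1 → 0
  read 'R': 0 → 5
  read 'R': 5 → 5
  read 'L': 5 → 1
  read 'R': 1 → 0
  read 'L': 0 → 2
  read 'R': 2 → 1
  read 'R': 1 → 0
  end 0, rejected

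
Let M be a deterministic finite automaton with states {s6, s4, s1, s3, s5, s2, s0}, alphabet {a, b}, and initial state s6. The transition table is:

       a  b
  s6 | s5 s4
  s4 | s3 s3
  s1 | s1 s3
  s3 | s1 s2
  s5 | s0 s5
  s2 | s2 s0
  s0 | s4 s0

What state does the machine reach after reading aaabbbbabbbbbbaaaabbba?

s4

start at s6
read 'a': s6 → s5
read 'a': s5 → s0
read 'a': s0 → s4
read 'b': s4 → s3
read 'b': s3 → s2
read 'b': s2 → s0
read 'b': s0 → s0
read 'a': s0 → s4
read 'b': s4 → s3
read 'b': s3 → s2
read 'b': s2 → s0
read 'b': s0 → s0
read 'b': s0 → s0
read 'b': s0 → s0
read 'a': s0 → s4
read 'a': s4 → s3
read 'a': s3 → s1
read 'a': s1 → s1
read 'b': s1 → s3
read 'b': s3 → s2
read 'b': s2 → s0
read 'a': s0 → s4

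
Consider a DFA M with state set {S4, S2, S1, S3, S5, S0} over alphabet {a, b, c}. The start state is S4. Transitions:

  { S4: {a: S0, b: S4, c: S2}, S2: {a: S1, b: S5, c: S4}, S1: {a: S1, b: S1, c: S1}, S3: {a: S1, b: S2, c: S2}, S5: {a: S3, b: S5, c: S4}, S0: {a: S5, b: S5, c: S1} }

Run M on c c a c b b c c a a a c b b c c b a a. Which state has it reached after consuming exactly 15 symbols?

S4 → S2 → S4 → S0 → S1 → S1 → S1 → S1 → S1 → S1 → S1 → S1 → S1 → S1 → S1 → S1
After 15 symbols: S1.

S1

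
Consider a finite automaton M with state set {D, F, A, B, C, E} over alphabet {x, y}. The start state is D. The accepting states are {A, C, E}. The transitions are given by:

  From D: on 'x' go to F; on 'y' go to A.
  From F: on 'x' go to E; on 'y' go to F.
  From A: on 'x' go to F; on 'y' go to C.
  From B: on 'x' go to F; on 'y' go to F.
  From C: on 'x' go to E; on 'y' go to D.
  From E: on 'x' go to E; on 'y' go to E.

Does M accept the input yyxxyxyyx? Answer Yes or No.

Yes

Trace: D -y-> A -y-> C -x-> E -x-> E -y-> E -x-> E -y-> E -y-> E -x-> E
End state E is accepting.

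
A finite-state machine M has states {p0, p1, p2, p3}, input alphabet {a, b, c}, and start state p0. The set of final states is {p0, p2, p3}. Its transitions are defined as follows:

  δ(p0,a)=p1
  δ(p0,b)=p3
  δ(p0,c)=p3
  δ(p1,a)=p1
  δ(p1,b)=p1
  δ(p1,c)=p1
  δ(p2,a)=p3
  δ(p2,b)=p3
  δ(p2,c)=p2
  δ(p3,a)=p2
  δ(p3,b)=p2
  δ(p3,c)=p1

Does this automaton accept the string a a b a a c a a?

No

start at p0
read 'a': p0 → p1
read 'a': p1 → p1
read 'b': p1 → p1
read 'a': p1 → p1
read 'a': p1 → p1
read 'c': p1 → p1
read 'a': p1 → p1
read 'a': p1 → p1
End state p1 is not accepting.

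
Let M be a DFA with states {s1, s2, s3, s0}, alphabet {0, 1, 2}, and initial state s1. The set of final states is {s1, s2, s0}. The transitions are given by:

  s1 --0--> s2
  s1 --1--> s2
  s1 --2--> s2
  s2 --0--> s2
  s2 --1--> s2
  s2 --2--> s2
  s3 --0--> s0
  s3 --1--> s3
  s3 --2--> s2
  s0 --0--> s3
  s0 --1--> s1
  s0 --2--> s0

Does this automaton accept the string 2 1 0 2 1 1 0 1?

s1 → s2 → s2 → s2 → s2 → s2 → s2 → s2 → s2
End state s2 is accepting.

Yes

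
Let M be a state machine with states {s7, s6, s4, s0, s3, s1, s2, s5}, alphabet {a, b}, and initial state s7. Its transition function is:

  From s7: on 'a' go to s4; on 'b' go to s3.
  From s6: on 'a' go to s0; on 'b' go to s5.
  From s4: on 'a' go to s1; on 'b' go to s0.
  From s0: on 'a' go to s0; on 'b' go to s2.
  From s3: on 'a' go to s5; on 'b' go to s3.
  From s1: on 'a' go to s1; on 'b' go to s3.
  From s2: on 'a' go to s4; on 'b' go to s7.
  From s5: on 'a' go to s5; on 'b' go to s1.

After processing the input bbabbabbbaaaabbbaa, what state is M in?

s7 → s3 → s3 → s5 → s1 → s3 → s5 → s1 → s3 → s3 → s5 → s5 → s5 → s5 → s1 → s3 → s3 → s5 → s5

s5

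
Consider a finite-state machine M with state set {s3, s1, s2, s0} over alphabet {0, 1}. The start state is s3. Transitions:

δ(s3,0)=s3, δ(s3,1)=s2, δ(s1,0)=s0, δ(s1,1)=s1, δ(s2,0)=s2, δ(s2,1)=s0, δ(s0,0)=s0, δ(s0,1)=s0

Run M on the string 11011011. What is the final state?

s3 → s2 → s0 → s0 → s0 → s0 → s0 → s0 → s0

s0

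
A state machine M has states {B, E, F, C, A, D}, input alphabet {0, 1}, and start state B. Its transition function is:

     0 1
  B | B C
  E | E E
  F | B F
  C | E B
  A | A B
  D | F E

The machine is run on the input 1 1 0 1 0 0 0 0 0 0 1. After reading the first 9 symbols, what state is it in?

E

B → C → B → B → C → E → E → E → E → E
After 9 symbols: E.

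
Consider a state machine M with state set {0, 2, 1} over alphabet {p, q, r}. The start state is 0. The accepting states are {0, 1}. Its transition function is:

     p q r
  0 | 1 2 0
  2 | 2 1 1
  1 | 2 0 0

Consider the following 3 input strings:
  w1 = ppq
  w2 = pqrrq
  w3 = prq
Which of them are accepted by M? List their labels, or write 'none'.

w1: Trace: 0 -p-> 1 -p-> 2 -q-> 1  → end 1, accepted
w2: Trace: 0 -p-> 1 -q-> 0 -r-> 0 -r-> 0 -q-> 2  → end 2, rejected
w3: Trace: 0 -p-> 1 -r-> 0 -q-> 2  → end 2, rejected

w1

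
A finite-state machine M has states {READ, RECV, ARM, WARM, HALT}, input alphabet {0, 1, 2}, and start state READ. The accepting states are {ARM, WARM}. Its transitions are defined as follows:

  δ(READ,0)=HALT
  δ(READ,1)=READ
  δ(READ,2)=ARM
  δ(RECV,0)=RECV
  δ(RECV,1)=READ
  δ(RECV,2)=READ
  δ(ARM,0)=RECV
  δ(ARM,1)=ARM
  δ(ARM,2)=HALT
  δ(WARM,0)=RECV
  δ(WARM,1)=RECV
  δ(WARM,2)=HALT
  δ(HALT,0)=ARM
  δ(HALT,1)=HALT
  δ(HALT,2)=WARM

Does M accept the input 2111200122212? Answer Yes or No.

Trace: READ -2-> ARM -1-> ARM -1-> ARM -1-> ARM -2-> HALT -0-> ARM -0-> RECV -1-> READ -2-> ARM -2-> HALT -2-> WARM -1-> RECV -2-> READ
End state READ is not accepting.

No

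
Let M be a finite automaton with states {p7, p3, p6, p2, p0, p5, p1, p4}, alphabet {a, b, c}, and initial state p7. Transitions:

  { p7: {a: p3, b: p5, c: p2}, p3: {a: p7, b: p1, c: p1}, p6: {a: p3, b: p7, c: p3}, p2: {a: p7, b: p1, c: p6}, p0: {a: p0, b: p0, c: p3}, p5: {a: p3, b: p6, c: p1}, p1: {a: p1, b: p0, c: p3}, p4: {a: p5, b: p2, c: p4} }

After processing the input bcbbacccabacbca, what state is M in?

Trace: p7 -b-> p5 -c-> p1 -b-> p0 -b-> p0 -a-> p0 -c-> p3 -c-> p1 -c-> p3 -a-> p7 -b-> p5 -a-> p3 -c-> p1 -b-> p0 -c-> p3 -a-> p7

p7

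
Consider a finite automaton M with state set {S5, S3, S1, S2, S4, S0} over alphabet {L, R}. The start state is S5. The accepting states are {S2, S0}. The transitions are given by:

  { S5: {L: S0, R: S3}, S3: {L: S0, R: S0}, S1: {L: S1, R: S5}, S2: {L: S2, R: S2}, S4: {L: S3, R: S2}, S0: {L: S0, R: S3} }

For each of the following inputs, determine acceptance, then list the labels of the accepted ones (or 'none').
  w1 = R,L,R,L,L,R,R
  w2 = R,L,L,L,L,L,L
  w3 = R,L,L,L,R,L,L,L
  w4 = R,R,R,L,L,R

w1: Trace: S5 -R-> S3 -L-> S0 -R-> S3 -L-> S0 -L-> S0 -R-> S3 -R-> S0  → end S0, accepted
w2: Trace: S5 -R-> S3 -L-> S0 -L-> S0 -L-> S0 -L-> S0 -L-> S0 -L-> S0  → end S0, accepted
w3: Trace: S5 -R-> S3 -L-> S0 -L-> S0 -L-> S0 -R-> S3 -L-> S0 -L-> S0 -L-> S0  → end S0, accepted
w4: Trace: S5 -R-> S3 -R-> S0 -R-> S3 -L-> S0 -L-> S0 -R-> S3  → end S3, rejected

w1, w2, w3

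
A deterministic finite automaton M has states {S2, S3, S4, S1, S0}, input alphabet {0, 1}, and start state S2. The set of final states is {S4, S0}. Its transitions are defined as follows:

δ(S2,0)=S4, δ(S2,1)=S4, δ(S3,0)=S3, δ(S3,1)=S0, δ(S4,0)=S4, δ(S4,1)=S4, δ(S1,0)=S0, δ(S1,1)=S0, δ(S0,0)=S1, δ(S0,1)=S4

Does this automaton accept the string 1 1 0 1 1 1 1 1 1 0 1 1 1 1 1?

Trace: S2 -1-> S4 -1-> S4 -0-> S4 -1-> S4 -1-> S4 -1-> S4 -1-> S4 -1-> S4 -1-> S4 -0-> S4 -1-> S4 -1-> S4 -1-> S4 -1-> S4 -1-> S4
End state S4 is accepting.

Yes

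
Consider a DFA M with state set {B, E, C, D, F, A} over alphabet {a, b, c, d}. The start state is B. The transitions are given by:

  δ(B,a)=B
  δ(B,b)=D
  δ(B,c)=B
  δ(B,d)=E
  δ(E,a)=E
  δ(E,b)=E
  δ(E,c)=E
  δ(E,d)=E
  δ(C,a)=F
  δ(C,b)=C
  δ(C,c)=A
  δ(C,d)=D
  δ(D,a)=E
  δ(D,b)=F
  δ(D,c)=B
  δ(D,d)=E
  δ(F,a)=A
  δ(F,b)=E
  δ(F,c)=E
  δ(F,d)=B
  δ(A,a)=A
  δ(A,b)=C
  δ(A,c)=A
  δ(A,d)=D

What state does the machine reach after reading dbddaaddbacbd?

E

B → E → E → E → E → E → E → E → E → E → E → E → E → E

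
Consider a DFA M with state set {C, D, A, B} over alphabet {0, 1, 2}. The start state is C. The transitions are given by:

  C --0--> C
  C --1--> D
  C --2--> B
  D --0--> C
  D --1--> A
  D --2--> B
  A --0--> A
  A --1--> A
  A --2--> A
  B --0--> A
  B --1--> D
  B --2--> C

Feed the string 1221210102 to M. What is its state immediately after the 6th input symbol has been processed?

D

start at C
read '1': C → D
read '2': D → B
read '2': B → C
read '1': C → D
read '2': D → B
read '1': B → D
After 6 symbols: D.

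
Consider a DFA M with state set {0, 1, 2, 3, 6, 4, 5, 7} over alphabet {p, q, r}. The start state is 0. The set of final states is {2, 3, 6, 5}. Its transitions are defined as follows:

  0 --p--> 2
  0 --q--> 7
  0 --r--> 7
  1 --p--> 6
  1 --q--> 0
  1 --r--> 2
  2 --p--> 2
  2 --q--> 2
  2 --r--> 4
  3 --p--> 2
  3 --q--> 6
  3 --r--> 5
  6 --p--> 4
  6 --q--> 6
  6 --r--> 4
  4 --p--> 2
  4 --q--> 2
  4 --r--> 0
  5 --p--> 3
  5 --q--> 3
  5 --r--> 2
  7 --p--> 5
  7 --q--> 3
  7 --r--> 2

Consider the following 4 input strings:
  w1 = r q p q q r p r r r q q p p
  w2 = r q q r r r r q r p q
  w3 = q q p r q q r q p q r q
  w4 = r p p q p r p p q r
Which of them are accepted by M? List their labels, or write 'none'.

w1, w2, w3

w1: 0 → 7 → 3 → 2 → 2 → 2 → 4 → 2 → 4 → 0 → 7 → 3 → 6 → 4 → 2  → end 2, accepted
w2: 0 → 7 → 3 → 6 → 4 → 0 → 7 → 2 → 2 → 4 → 2 → 2  → end 2, accepted
w3: 0 → 7 → 3 → 2 → 4 → 2 → 2 → 4 → 2 → 2 → 2 → 4 → 2  → end 2, accepted
w4: 0 → 7 → 5 → 3 → 6 → 4 → 0 → 2 → 2 → 2 → 4  → end 4, rejected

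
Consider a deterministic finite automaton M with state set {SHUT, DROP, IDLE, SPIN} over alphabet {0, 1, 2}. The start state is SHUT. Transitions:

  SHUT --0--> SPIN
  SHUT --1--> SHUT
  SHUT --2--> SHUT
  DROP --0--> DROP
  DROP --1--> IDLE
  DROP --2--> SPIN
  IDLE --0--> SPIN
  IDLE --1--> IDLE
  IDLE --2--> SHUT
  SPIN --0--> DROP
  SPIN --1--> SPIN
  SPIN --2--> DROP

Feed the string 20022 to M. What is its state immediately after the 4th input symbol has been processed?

SPIN

Trace: SHUT -2-> SHUT -0-> SPIN -0-> DROP -2-> SPIN
After 4 symbols: SPIN.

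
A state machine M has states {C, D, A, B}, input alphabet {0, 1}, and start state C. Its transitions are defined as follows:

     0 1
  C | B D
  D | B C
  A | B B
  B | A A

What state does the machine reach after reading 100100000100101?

start at C
read '1': C → D
read '0': D → B
read '0': B → A
read '1': A → B
read '0': B → A
read '0': A → B
read '0': B → A
read '0': A → B
read '0': B → A
read '1': A → B
read '0': B → A
read '0': A → B
read '1': B → A
read '0': A → B
read '1': B → A

A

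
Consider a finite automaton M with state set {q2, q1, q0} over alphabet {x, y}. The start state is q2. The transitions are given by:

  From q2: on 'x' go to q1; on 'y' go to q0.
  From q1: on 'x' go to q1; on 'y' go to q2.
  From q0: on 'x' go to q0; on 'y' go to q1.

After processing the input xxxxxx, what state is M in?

q1

q2 → q1 → q1 → q1 → q1 → q1 → q1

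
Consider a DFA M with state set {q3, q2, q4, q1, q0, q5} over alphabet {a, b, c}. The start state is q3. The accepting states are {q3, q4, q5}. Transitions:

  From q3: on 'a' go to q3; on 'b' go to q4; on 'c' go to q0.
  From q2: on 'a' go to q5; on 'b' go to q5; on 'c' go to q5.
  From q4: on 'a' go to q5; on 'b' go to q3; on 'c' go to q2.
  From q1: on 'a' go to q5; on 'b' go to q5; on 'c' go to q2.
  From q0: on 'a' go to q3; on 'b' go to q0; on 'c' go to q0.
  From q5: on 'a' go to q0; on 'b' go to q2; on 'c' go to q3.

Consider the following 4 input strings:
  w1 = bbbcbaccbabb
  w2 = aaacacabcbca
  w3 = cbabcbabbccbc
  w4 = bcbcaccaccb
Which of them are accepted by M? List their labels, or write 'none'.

w1, w2

w1:
  start at q3
  read 'b': q3 → q4
  read 'b': q4 → q3
  read 'b': q3 → q4
  read 'c': q4 → q2
  read 'b': q2 → q5
  read 'a': q5 → q0
  read 'c': q0 → q0
  read 'c': q0 → q0
  read 'b': q0 → q0
  read 'a': q0 → q3
  read 'b': q3 → q4
  read 'b': q4 → q3
  end q3, accepted
w2:
  start at q3
  read 'a': q3 → q3
  read 'a': q3 → q3
  read 'a': q3 → q3
  read 'c': q3 → q0
  read 'a': q0 → q3
  read 'c': q3 → q0
  read 'a': q0 → q3
  read 'b': q3 → q4
  read 'c': q4 → q2
  read 'b': q2 → q5
  read 'c': q5 → q3
  read 'a': q3 → q3
  end q3, accepted
w3:
  start at q3
  read 'c': q3 → q0
  read 'b': q0 → q0
  read 'a': q0 → q3
  read 'b': q3 → q4
  read 'c': q4 → q2
  read 'b': q2 → q5
  read 'a': q5 → q0
  read 'b': q0 → q0
  read 'b': q0 → q0
  read 'c': q0 → q0
  read 'c': q0 → q0
  read 'b': q0 → q0
  read 'c': q0 → q0
  end q0, rejected
w4:
  start at q3
  read 'b': q3 → q4
  read 'c': q4 → q2
  read 'b': q2 → q5
  read 'c': q5 → q3
  read 'a': q3 → q3
  read 'c': q3 → q0
  read 'c': q0 → q0
  read 'a': q0 → q3
  read 'c': q3 → q0
  read 'c': q0 → q0
  read 'b': q0 → q0
  end q0, rejected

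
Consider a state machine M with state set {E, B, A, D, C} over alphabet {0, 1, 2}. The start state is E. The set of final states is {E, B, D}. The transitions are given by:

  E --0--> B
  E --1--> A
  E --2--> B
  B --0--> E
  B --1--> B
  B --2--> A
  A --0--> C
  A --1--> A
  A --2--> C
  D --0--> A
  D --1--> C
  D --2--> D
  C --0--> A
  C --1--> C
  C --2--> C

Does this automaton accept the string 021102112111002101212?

E → B → A → A → A → C → C → C → C → C → C → C → C → A → C → C → C → A → A → C → C → C
End state C is not accepting.

No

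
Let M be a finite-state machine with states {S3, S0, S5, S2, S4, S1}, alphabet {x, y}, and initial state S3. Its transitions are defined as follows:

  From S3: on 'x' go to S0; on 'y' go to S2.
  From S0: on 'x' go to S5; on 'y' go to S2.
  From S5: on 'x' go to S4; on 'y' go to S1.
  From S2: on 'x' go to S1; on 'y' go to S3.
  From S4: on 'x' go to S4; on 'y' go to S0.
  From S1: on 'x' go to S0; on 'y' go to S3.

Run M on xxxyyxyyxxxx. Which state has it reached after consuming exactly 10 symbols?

Trace: S3 -x-> S0 -x-> S5 -x-> S4 -y-> S0 -y-> S2 -x-> S1 -y-> S3 -y-> S2 -x-> S1 -x-> S0
After 10 symbols: S0.

S0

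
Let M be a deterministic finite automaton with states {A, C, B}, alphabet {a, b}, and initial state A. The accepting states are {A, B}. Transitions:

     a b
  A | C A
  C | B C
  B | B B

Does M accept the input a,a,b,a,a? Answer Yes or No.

Trace: A -a-> C -a-> B -b-> B -a-> B -a-> B
End state B is accepting.

Yes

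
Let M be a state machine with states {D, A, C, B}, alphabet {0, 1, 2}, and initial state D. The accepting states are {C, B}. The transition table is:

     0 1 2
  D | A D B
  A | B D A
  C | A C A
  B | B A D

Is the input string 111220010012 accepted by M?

No

Trace: D -1-> D -1-> D -1-> D -2-> B -2-> D -0-> A -0-> B -1-> A -0-> B -0-> B -1-> A -2-> A
End state A is not accepting.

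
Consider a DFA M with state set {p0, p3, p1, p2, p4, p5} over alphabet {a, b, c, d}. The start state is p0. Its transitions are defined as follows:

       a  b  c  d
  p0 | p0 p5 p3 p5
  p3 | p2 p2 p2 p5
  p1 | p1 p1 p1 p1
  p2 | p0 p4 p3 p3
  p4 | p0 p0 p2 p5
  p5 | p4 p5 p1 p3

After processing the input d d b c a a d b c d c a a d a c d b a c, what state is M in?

p0 → p5 → p3 → p2 → p3 → p2 → p0 → p5 → p5 → p1 → p1 → p1 → p1 → p1 → p1 → p1 → p1 → p1 → p1 → p1 → p1

p1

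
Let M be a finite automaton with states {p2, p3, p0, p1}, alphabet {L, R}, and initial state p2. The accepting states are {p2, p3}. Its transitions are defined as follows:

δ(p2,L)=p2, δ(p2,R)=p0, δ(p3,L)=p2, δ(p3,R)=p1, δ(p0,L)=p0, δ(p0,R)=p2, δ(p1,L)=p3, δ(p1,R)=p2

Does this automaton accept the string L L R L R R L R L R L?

No

Trace: p2 -L-> p2 -L-> p2 -R-> p0 -L-> p0 -R-> p2 -R-> p0 -L-> p0 -R-> p2 -L-> p2 -R-> p0 -L-> p0
End state p0 is not accepting.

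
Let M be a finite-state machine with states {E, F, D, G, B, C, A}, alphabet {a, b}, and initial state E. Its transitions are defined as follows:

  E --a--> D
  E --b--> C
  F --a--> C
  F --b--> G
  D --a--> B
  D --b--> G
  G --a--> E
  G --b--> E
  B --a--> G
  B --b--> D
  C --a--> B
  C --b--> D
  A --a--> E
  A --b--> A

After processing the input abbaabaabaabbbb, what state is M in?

C

Trace: E -a-> D -b-> G -b-> E -a-> D -a-> B -b-> D -a-> B -a-> G -b-> E -a-> D -a-> B -b-> D -b-> G -b-> E -b-> C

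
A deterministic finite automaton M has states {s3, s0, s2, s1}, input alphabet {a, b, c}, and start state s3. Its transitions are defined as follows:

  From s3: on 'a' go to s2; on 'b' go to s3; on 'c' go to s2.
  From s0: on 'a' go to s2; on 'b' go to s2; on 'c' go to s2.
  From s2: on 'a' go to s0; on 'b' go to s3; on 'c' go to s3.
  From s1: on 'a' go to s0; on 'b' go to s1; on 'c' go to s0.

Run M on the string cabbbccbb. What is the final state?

start at s3
read 'c': s3 → s2
read 'a': s2 → s0
read 'b': s0 → s2
read 'b': s2 → s3
read 'b': s3 → s3
read 'c': s3 → s2
read 'c': s2 → s3
read 'b': s3 → s3
read 'b': s3 → s3

s3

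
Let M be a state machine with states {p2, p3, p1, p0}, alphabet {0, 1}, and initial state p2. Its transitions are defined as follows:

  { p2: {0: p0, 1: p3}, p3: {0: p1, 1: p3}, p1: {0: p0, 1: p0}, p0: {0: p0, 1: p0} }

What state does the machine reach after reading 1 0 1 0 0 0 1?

p0

p2 → p3 → p1 → p0 → p0 → p0 → p0 → p0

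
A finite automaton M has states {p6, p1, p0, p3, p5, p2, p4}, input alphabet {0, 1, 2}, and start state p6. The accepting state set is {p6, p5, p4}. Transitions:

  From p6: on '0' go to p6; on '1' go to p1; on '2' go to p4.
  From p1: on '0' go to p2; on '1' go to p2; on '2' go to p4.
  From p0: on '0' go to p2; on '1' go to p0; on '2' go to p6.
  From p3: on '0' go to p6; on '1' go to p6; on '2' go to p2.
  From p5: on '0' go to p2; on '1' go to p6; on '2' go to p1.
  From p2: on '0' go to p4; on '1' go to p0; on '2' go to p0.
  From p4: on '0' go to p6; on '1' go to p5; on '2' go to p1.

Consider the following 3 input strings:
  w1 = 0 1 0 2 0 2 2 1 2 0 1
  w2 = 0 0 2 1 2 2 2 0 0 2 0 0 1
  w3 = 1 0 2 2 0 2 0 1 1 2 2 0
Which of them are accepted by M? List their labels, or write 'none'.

w1: p6 → p6 → p1 → p2 → p0 → p2 → p0 → p6 → p1 → p4 → p6 → p1  → end p1, rejected
w2: p6 → p6 → p6 → p4 → p5 → p1 → p4 → p1 → p2 → p4 → p1 → p2 → p4 → p5  → end p5, accepted
w3: p6 → p1 → p2 → p0 → p6 → p6 → p4 → p6 → p1 → p2 → p0 → p6 → p6  → end p6, accepted

w2, w3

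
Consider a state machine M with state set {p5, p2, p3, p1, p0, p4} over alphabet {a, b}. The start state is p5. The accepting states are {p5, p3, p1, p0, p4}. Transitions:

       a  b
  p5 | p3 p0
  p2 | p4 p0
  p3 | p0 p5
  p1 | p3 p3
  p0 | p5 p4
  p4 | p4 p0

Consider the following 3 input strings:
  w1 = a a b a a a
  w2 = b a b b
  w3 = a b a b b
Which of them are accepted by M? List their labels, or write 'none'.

w1:
  start at p5
  read 'a': p5 → p3
  read 'a': p3 → p0
  read 'b': p0 → p4
  read 'a': p4 → p4
  read 'a': p4 → p4
  read 'a': p4 → p4
  end p4, accepted
w2:
  start at p5
  read 'b': p5 → p0
  read 'a': p0 → p5
  read 'b': p5 → p0
  read 'b': p0 → p4
  end p4, accepted
w3:
  start at p5
  read 'a': p5 → p3
  read 'b': p3 → p5
  read 'a': p5 → p3
  read 'b': p3 → p5
  read 'b': p5 → p0
  end p0, accepted

w1, w2, w3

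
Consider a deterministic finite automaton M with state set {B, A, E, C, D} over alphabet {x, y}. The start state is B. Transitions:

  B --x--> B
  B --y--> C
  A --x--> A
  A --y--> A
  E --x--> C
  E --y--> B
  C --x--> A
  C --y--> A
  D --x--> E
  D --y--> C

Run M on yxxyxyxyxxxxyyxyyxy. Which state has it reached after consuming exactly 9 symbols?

A

Trace: B -y-> C -x-> A -x-> A -y-> A -x-> A -y-> A -x-> A -y-> A -x-> A
After 9 symbols: A.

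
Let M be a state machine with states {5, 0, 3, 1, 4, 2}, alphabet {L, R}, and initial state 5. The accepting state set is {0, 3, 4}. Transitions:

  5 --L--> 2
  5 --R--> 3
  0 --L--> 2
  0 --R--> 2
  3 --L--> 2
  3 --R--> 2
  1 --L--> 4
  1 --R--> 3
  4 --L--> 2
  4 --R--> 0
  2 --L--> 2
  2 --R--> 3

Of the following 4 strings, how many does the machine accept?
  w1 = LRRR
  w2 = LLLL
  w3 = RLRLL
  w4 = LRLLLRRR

w1:
  start at 5
  read 'L': 5 → 2
  read 'R': 2 → 3
  read 'R': 3 → 2
  read 'R': 2 → 3
  end 3, accepted
w2:
  start at 5
  read 'L': 5 → 2
  read 'L': 2 → 2
  read 'L': 2 → 2
  read 'L': 2 → 2
  end 2, rejected
w3:
  start at 5
  read 'R': 5 → 3
  read 'L': 3 → 2
  read 'R': 2 → 3
  read 'L': 3 → 2
  read 'L': 2 → 2
  end 2, rejected
w4:
  start at 5
  read 'L': 5 → 2
  read 'R': 2 → 3
  read 'L': 3 → 2
  read 'L': 2 → 2
  read 'L': 2 → 2
  read 'R': 2 → 3
  read 'R': 3 → 2
  read 'R': 2 → 3
  end 3, accepted

2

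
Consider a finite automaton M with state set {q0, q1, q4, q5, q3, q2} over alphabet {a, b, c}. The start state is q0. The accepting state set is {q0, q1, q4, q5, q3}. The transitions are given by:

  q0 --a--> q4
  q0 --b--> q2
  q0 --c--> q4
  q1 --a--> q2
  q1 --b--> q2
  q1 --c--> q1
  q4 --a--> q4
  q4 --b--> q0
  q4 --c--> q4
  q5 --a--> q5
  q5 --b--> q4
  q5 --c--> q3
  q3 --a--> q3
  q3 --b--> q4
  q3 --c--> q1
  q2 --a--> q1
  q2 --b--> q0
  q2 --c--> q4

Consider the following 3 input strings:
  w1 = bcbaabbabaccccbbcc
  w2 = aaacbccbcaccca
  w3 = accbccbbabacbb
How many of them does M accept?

3

w1:
  start at q0
  read 'b': q0 → q2
  read 'c': q2 → q4
  read 'b': q4 → q0
  read 'a': q0 → q4
  read 'a': q4 → q4
  read 'b': q4 → q0
  read 'b': q0 → q2
  read 'a': q2 → q1
  read 'b': q1 → q2
  read 'a': q2 → q1
  read 'c': q1 → q1
  read 'c': q1 → q1
  read 'c': q1 → q1
  read 'c': q1 → q1
  read 'b': q1 → q2
  read 'b': q2 → q0
  read 'c': q0 → q4
  read 'c': q4 → q4
  end q4, accepted
w2:
  start at q0
  read 'a': q0 → q4
  read 'a': q4 → q4
  read 'a': q4 → q4
  read 'c': q4 → q4
  read 'b': q4 → q0
  read 'c': q0 → q4
  read 'c': q4 → q4
  read 'b': q4 → q0
  read 'c': q0 → q4
  read 'a': q4 → q4
  read 'c': q4 → q4
  read 'c': q4 → q4
  read 'c': q4 → q4
  read 'a': q4 → q4
  end q4, accepted
w3:
  start at q0
  read 'a': q0 → q4
  read 'c': q4 → q4
  read 'c': q4 → q4
  read 'b': q4 → q0
  read 'c': q0 → q4
  read 'c': q4 → q4
  read 'b': q4 → q0
  read 'b': q0 → q2
  read 'a': q2 → q1
  read 'b': q1 → q2
  read 'a': q2 → q1
  read 'c': q1 → q1
  read 'b': q1 → q2
  read 'b': q2 → q0
  end q0, accepted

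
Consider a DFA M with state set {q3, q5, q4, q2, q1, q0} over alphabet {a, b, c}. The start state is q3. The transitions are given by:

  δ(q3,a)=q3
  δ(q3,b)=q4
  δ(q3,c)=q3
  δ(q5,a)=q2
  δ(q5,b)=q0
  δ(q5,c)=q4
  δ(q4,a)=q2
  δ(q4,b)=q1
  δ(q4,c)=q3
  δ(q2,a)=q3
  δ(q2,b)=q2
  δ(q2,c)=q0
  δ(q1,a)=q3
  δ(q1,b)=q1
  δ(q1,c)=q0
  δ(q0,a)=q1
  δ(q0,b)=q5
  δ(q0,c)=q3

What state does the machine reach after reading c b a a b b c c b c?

q3

Trace: q3 -c-> q3 -b-> q4 -a-> q2 -a-> q3 -b-> q4 -b-> q1 -c-> q0 -c-> q3 -b-> q4 -c-> q3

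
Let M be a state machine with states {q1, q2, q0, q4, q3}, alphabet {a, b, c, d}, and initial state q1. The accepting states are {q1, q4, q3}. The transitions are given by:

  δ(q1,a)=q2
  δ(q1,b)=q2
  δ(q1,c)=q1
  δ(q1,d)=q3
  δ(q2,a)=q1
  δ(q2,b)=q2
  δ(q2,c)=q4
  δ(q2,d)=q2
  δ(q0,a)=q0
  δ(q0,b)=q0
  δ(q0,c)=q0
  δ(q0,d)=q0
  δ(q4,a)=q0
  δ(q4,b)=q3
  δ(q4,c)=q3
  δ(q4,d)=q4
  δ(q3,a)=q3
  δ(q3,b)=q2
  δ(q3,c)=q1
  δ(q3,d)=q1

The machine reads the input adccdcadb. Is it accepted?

No

q1 → q2 → q2 → q4 → q3 → q1 → q1 → q2 → q2 → q2
End state q2 is not accepting.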